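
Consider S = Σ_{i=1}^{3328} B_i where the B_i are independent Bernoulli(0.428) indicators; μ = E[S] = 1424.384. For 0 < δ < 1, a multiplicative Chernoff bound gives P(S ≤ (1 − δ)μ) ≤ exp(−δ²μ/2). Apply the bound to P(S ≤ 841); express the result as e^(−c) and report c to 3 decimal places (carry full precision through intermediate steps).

119.468

Write 841 = (1 − δ)μ, so δ = 1 − 841/1424.384 = 0.4095693…
Then the exponent is δ²μ/2 = (μ − 841)²/(2μ) = 119.468097.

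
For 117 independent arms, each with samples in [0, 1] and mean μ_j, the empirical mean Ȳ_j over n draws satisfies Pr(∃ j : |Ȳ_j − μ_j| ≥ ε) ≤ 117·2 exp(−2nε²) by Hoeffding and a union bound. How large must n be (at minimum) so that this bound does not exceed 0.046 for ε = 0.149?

193

Need 2·117·exp(−2nε²) ≤ 0.046, i.e. exp(−2nε²) ≤ 0.046/234.
So 2nε² ≥ ln(234/0.046) = 8.534435.
Hence n ≥ 8.534435/(2·0.149²) = 192.208.
The smallest integer n is 193.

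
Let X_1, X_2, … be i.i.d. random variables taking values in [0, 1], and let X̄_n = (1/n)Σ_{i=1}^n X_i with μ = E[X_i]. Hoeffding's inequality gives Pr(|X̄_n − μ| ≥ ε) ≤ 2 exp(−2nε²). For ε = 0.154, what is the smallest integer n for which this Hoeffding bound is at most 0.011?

110

Require 2·exp(−2nε²) ≤ 0.011, i.e. 2nε² ≥ ln(2/0.011) = 5.203007.
So n ≥ 5.203007 / (2·0.154²) = 109.694.
The smallest integer n is 110.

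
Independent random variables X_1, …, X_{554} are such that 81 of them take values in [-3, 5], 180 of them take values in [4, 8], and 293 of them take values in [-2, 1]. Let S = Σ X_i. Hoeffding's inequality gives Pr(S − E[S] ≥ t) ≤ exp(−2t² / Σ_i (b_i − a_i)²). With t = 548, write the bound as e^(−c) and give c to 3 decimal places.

56.126

Σ(b_i − a_i)² = 81·8² + 180·4² + 293·3² = 10701.
c = 2t² / 10701 = 2·548² / 10701 = 56.1263.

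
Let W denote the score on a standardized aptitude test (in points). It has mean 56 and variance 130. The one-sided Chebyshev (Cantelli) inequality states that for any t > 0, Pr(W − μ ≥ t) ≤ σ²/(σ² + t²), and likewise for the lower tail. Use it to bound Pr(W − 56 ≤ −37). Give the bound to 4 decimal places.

0.0867

Here σ² = 130 and t = 37, so σ² + t² = 1499.
Cantelli's bound: 130/1499 = 0.0867.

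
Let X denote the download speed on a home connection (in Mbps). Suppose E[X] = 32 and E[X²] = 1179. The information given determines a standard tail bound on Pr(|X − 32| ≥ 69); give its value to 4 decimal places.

The first two moments determine the variance, so Chebyshev's inequality is the sharpest standard bound available.
Var(X) = E[X²] − (E[X])² = 1179 − 1024 = 155.
Chebyshev's inequality: Pr(|X − μ| ≥ t) ≤ Var(X)/t² = 155/4761 = 0.0326.

0.0326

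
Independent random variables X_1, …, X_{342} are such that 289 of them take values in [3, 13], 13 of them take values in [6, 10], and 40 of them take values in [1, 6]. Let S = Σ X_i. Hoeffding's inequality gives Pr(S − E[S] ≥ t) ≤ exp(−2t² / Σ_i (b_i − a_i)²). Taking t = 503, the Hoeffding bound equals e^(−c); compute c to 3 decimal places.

Σ(b_i − a_i)² = 289·10² + 13·4² + 40·5² = 30108.
c = 2t² / 30108 = 2·503² / 30108 = 16.8068.

16.807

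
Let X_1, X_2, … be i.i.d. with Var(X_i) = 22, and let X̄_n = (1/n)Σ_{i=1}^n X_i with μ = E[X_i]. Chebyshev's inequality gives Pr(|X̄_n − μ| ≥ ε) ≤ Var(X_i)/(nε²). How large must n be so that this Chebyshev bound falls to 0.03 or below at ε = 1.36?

397

Require 22/(n·1.36²) ≤ 0.03, i.e. n ≥ 22/(0.03·1.36²) = 396.482.
The smallest integer n is 397.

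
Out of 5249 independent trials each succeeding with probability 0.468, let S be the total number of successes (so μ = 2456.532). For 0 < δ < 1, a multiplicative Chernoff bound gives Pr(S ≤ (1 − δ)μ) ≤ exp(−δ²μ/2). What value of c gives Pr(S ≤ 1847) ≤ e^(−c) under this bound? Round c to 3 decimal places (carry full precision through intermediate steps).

Write 1847 = (1 − δ)μ, so δ = 1 − 1847/2456.532 = 0.248127…
Then the exponent is δ²μ/2 = (μ − 1847)²/(2μ) = 75.620684.

75.621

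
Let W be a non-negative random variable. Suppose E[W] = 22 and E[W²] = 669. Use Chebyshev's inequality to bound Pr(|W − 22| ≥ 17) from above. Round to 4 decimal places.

Var(W) = E[W²] − (E[W])² = 669 − 484 = 185.
Chebyshev's inequality: Pr(|W − μ| ≥ t) ≤ Var(W)/t² = 185/289 = 0.6401.

0.6401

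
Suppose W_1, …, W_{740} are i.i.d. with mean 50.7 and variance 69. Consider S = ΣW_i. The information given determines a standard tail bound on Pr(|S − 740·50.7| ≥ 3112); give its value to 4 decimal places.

With mean and variance of each term known, Chebyshev's inequality bounds the deviation of the sum (or sample mean).
Var(S) = n·Var(W_i) = 740·69 = 51060.
Chebyshev: Pr(|S − 740·50.7| ≥ 3112) ≤ Var(S)/3112² = 51060/9684544 = 0.0053.

0.0053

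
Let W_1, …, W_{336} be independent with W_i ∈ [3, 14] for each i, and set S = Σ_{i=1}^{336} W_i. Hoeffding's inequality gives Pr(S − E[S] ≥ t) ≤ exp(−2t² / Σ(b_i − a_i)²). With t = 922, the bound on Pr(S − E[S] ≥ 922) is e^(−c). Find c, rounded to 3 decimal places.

Σ(b_i − a_i)² = 336·(11)² = 40656.
c = 2t²/40656 = 2·922²/40656 = 41.8184.

41.818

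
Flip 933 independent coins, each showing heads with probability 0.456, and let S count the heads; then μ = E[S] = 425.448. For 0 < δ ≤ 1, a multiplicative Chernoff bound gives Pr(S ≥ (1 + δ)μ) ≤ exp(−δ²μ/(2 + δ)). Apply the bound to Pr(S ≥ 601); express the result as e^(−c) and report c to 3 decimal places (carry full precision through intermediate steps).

30.024

Write 601 = (1 + δ)μ, so δ = 601/425.448 − 1 = 0.4126286…
Then the exponent is δ²μ/(2 + δ) = (601 − μ)² / (μ·(2 + δ)) = 30.024419.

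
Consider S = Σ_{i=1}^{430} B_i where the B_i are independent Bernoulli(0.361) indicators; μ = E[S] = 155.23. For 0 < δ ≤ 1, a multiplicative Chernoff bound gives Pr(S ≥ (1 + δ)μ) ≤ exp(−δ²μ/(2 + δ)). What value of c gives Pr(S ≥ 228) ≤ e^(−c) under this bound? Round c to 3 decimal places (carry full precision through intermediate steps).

Write 228 = (1 + δ)μ, so δ = 228/155.23 − 1 = 0.4687882…
Then the exponent is δ²μ/(2 + δ) = (228 − μ)² / (μ·(2 + δ)) = 13.818002.

13.818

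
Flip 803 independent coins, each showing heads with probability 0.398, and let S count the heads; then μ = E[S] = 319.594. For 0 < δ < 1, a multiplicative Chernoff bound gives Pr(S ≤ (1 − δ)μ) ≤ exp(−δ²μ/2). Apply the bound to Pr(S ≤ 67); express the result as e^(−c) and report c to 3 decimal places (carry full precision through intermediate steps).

Write 67 = (1 − δ)μ, so δ = 1 − 67/319.594 = 0.790359…
Then the exponent is δ²μ/2 = (μ − 67)²/(2μ) = 99.819973.

99.820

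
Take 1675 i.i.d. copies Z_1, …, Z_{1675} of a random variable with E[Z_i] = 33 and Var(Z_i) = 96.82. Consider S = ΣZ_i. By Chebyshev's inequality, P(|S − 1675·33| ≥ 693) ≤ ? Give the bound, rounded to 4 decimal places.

Var(S) = n·Var(Z_i) = 1675·96.82 = 162173.5.
Chebyshev: P(|S − 1675·33| ≥ 693) ≤ Var(S)/693² = 162173.5/480249 = 0.3377.

0.3377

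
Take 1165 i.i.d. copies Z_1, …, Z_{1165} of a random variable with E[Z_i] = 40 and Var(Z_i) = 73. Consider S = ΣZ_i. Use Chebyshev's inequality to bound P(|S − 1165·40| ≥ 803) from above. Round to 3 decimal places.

0.132

Var(S) = n·Var(Z_i) = 1165·73 = 85045.
Chebyshev: P(|S − 1165·40| ≥ 803) ≤ Var(S)/803² = 85045/644809 = 0.1319.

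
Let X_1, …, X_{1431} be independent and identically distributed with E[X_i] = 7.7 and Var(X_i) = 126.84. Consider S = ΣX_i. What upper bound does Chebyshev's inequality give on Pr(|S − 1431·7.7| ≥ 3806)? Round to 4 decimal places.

0.0125

Var(S) = n·Var(X_i) = 1431·126.84 = 181508.04.
Chebyshev: Pr(|S − 1431·7.7| ≥ 3806) ≤ Var(S)/3806² = 181508.04/14485636 = 0.0125.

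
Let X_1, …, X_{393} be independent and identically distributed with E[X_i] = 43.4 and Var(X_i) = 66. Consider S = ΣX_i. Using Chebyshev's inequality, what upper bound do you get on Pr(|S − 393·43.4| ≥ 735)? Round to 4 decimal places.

Var(S) = n·Var(X_i) = 393·66 = 25938.
Chebyshev: Pr(|S − 393·43.4| ≥ 735) ≤ Var(S)/735² = 25938/540225 = 0.0480.

0.0480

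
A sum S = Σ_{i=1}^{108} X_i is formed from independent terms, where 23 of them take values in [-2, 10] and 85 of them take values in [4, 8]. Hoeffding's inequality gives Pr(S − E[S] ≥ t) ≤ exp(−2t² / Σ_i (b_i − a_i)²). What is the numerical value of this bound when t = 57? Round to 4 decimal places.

0.2489

Σ(b_i − a_i)² = 23·12² + 85·4² = 4672.
Exponent = 2·57² / 4672 = 1.39084.
Bound = exp(−1.39084) = 0.24887.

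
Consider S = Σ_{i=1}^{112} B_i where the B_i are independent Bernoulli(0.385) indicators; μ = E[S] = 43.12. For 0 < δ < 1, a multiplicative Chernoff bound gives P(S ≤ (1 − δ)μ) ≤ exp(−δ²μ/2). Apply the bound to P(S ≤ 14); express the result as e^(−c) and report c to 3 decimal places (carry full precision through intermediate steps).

Write 14 = (1 − δ)μ, so δ = 1 − 14/43.12 = 0.6753247…
Then the exponent is δ²μ/2 = (μ − 14)²/(2μ) = 9.832727.

9.833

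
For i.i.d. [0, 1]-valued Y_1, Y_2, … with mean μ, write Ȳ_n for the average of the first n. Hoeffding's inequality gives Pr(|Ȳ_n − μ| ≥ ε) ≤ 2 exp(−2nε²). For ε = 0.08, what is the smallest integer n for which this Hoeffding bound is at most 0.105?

Require 2·exp(−2nε²) ≤ 0.105, i.e. 2nε² ≥ ln(2/0.105) = 2.946942.
So n ≥ 2.946942 / (2·0.08²) = 230.230.
The smallest integer n is 231.

231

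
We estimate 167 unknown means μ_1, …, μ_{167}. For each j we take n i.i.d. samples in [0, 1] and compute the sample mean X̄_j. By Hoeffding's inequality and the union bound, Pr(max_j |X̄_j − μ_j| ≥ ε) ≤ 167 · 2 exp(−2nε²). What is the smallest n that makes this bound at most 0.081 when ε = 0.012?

28905

Need 2·167·exp(−2nε²) ≤ 0.081, i.e. exp(−2nε²) ≤ 0.081/334.
So 2nε² ≥ ln(334/0.081) = 8.324447.
Hence n ≥ 8.324447/(2·0.012²) = 28904.330.
The smallest integer n is 28905.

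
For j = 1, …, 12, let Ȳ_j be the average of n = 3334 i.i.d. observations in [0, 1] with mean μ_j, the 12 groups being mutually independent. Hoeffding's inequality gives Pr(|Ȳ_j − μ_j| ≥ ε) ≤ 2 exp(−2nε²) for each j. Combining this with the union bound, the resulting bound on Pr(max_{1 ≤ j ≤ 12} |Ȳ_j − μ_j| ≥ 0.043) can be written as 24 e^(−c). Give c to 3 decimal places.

Union bound over the 12 events: Pr(max_{1 ≤ j ≤ 12} |Ȳ_j − μ_j| ≥ 0.043) ≤ 12·2·exp(−2nε²) = 24 exp(−2·3334·0.043²).
So c = 2·3334·0.043² = 12.3291.

12.329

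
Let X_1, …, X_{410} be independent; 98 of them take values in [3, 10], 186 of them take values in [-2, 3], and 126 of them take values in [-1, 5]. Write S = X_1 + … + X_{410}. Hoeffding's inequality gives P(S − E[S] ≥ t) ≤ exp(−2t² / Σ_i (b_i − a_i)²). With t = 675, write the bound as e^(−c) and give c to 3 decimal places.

Σ(b_i − a_i)² = 98·7² + 186·5² + 126·6² = 13988.
c = 2t² / 13988 = 2·675² / 13988 = 65.1451.

65.145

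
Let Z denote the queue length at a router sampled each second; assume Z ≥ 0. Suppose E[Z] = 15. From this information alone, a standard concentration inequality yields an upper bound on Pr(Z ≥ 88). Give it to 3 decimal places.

0.170

Only the mean of a non-negative variable is known, so Markov's inequality is the applicable tail bound.
Markov's inequality: for a non-negative random variable, Pr(Z ≥ a) ≤ E[Z]/a.
Here E[Z] = 15 and a = 88, so the bound is 15/88 = 0.1705.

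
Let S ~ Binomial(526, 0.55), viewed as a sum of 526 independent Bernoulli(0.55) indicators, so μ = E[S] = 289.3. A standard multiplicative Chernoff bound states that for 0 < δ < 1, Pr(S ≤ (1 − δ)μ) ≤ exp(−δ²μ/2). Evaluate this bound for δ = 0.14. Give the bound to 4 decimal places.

0.0587

Exponent = δ²μ/2 = 0.14²·289.3/2 = 2.8351.
Bound = exp(−2.8351) = 0.05871.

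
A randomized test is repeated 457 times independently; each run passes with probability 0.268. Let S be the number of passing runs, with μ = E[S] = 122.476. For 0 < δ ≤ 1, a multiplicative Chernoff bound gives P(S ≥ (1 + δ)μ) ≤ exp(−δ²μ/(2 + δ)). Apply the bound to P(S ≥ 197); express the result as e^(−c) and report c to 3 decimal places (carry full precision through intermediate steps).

17.384

Write 197 = (1 + δ)μ, so δ = 197/122.476 − 1 = 0.6084784…
Then the exponent is δ²μ/(2 + δ) = (197 − μ)² / (μ·(2 + δ)) = 17.384175.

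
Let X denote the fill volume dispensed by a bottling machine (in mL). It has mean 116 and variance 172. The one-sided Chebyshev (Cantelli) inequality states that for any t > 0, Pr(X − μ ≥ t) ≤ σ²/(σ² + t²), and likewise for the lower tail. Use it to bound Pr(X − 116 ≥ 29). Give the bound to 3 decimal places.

0.170

Here σ² = 172 and t = 29, so σ² + t² = 1013.
Cantelli's bound: 172/1013 = 0.1698.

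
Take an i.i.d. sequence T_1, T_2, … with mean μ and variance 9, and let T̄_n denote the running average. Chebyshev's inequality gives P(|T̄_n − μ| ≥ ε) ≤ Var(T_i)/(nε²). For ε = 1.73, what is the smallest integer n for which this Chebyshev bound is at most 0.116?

26

Require 9/(n·1.73²) ≤ 0.116, i.e. n ≥ 9/(0.116·1.73²) = 25.923.
The smallest integer n is 26.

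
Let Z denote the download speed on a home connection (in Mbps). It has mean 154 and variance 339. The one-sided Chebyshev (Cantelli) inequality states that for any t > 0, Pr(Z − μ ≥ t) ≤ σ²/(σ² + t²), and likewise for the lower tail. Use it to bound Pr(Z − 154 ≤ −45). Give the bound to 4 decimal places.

0.1434

Here σ² = 339 and t = 45, so σ² + t² = 2364.
Cantelli's bound: 339/2364 = 0.1434.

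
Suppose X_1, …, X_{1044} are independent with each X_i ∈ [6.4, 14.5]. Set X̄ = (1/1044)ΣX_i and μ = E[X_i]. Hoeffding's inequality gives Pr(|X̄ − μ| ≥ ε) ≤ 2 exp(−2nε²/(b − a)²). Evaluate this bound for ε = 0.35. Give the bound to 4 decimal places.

Exponent: 2nε²/(b − a)² = 2·1044·0.35² / 8.1² = 3.89849.
Bound = 2·exp(−3.89849) = 0.04054.

0.0405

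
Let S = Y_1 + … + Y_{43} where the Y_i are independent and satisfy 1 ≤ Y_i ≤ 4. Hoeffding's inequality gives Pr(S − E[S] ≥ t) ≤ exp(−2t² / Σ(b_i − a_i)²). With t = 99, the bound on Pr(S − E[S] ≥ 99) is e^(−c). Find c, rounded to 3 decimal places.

50.651

Σ(b_i − a_i)² = 43·(3)² = 387.
c = 2t²/387 = 2·99²/387 = 50.6512.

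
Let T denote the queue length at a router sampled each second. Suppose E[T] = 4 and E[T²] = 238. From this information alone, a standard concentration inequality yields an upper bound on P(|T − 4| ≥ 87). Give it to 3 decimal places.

The first two moments determine the variance, so Chebyshev's inequality is the sharpest standard bound available.
Var(T) = E[T²] − (E[T])² = 238 − 16 = 222.
Chebyshev's inequality: P(|T − μ| ≥ t) ≤ Var(T)/t² = 222/7569 = 0.0293.

0.029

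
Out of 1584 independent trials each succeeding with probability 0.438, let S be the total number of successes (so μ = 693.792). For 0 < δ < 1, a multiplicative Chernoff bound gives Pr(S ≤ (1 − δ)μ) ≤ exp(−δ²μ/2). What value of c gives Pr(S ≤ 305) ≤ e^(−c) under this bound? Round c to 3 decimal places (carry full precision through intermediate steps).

108.937

Write 305 = (1 − δ)μ, so δ = 1 − 305/693.792 = 0.560387…
Then the exponent is δ²μ/2 = (μ − 305)²/(2μ) = 108.936986.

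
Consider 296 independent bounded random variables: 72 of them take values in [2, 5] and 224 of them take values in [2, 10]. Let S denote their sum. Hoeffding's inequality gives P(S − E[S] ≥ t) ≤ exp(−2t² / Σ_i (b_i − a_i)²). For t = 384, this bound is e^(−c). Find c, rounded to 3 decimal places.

Σ(b_i − a_i)² = 72·3² + 224·8² = 14984.
c = 2t² / 14984 = 2·384² / 14984 = 19.6818.

19.682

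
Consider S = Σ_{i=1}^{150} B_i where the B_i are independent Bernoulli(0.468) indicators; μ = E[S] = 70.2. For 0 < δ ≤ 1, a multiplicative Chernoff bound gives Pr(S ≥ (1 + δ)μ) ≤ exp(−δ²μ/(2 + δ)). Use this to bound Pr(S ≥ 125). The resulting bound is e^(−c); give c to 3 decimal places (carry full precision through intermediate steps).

15.384

Write 125 = (1 + δ)μ, so δ = 125/70.2 − 1 = 0.7806268…
Then the exponent is δ²μ/(2 + δ) = (125 − μ)² / (μ·(2 + δ)) = 15.384426.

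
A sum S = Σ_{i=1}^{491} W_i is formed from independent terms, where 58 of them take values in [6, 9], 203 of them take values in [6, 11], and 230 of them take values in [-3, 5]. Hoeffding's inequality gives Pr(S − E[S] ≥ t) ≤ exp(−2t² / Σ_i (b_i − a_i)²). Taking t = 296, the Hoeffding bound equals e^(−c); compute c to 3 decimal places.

Σ(b_i − a_i)² = 58·3² + 203·5² + 230·8² = 20317.
c = 2t² / 20317 = 2·296² / 20317 = 8.6249.

8.625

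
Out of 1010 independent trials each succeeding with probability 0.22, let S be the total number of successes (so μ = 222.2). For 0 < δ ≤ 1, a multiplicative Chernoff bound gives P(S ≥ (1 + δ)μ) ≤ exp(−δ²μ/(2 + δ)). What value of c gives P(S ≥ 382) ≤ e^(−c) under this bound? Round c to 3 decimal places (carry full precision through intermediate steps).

42.264

Write 382 = (1 + δ)μ, so δ = 382/222.2 − 1 = 0.7191719…
Then the exponent is δ²μ/(2 + δ) = (382 − μ)² / (μ·(2 + δ)) = 42.264217.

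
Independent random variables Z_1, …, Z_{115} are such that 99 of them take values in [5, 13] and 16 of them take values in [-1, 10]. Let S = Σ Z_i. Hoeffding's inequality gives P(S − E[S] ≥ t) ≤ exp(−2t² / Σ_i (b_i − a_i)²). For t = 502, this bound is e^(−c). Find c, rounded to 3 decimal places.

Σ(b_i − a_i)² = 99·8² + 16·11² = 8272.
c = 2t² / 8272 = 2·502² / 8272 = 60.9294.

60.929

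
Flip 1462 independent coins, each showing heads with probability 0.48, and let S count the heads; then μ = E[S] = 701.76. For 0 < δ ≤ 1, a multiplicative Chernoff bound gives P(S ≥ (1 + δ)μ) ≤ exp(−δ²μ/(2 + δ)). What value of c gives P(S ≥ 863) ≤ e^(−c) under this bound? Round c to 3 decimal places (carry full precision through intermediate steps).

16.615

Write 863 = (1 + δ)μ, so δ = 863/701.76 − 1 = 0.2297652…
Then the exponent is δ²μ/(2 + δ) = (863 − μ)² / (μ·(2 + δ)) = 16.614904.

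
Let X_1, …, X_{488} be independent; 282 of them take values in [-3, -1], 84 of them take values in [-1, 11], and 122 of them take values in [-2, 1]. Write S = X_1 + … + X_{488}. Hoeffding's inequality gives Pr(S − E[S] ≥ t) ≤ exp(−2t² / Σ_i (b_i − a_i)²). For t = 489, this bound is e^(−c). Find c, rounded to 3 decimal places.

33.392

Σ(b_i − a_i)² = 282·2² + 84·12² + 122·3² = 14322.
c = 2t² / 14322 = 2·489² / 14322 = 33.3921.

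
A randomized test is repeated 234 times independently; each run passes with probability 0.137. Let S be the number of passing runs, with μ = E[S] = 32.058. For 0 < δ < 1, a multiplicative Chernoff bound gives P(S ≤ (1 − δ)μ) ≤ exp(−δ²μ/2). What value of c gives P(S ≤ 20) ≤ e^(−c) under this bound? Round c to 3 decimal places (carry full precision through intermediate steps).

2.268

Write 20 = (1 − δ)μ, so δ = 1 − 20/32.058 = 0.3761308…
Then the exponent is δ²μ/2 = (μ − 20)²/(2μ) = 2.267692.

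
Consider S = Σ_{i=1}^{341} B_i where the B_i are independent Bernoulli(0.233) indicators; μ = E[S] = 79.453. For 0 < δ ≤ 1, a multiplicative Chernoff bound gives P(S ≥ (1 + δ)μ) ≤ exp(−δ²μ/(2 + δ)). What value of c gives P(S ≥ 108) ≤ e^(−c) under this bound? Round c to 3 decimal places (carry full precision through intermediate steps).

Write 108 = (1 + δ)μ, so δ = 108/79.453 − 1 = 0.3592942…
Then the exponent is δ²μ/(2 + δ) = (108 − μ)² / (μ·(2 + δ)) = 4.347390.

4.347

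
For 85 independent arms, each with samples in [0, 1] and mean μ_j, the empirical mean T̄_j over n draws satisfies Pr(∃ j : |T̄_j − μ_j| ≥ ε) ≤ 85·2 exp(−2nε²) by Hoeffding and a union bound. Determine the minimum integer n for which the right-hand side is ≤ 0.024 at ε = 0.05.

1774

Need 2·85·exp(−2nε²) ≤ 0.024, i.e. exp(−2nε²) ≤ 0.024/170.
So 2nε² ≥ ln(170/0.024) = 8.865500.
Hence n ≥ 8.865500/(2·0.05²) = 1773.100.
The smallest integer n is 1774.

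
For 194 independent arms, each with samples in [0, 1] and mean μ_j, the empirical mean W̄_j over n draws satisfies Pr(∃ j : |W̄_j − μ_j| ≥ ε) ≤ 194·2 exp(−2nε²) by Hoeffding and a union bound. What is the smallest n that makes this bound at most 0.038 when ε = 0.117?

338

Need 2·194·exp(−2nε²) ≤ 0.038, i.e. exp(−2nε²) ≤ 0.038/388.
So 2nε² ≥ ln(388/0.038) = 9.231174.
Hence n ≥ 9.231174/(2·0.117²) = 337.175.
The smallest integer n is 338.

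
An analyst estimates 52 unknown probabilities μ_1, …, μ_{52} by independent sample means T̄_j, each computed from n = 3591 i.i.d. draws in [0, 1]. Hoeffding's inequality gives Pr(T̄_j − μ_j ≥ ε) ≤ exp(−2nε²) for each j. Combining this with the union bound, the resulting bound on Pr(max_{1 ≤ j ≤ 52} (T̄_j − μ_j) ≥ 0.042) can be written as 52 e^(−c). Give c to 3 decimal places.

12.669

Union bound over the 52 events: Pr(max_{1 ≤ j ≤ 52} (T̄_j − μ_j) ≥ 0.042) ≤ 52·exp(−2nε²) = 52 exp(−2·3591·0.042²).
So c = 2·3591·0.042² = 12.6690.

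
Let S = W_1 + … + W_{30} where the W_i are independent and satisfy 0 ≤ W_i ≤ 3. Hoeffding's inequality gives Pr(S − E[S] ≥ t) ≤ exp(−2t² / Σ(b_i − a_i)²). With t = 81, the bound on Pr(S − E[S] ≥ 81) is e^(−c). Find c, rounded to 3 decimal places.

48.600

Σ(b_i − a_i)² = 30·(3)² = 270.
c = 2t²/270 = 2·81²/270 = 48.6000.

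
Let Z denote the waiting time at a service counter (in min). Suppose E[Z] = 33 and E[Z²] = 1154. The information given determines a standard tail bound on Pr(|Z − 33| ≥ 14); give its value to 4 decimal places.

The first two moments determine the variance, so Chebyshev's inequality is the sharpest standard bound available.
Var(Z) = E[Z²] − (E[Z])² = 1154 − 1089 = 65.
Chebyshev's inequality: Pr(|Z − μ| ≥ t) ≤ Var(Z)/t² = 65/196 = 0.3316.

0.3316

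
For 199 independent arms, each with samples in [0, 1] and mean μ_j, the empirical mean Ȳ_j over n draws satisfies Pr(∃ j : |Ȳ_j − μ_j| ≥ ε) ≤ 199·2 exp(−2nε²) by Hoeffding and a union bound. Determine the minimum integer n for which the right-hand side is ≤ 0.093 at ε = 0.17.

145

Need 2·199·exp(−2nε²) ≤ 0.093, i.e. exp(−2nε²) ≤ 0.093/398.
So 2nε² ≥ ln(398/0.093) = 8.361608.
Hence n ≥ 8.361608/(2·0.17²) = 144.664.
The smallest integer n is 145.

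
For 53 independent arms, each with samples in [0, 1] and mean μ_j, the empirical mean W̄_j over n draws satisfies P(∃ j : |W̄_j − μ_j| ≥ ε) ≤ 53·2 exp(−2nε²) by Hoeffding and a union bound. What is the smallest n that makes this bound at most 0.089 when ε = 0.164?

132

Need 2·53·exp(−2nε²) ≤ 0.089, i.e. exp(−2nε²) ≤ 0.089/106.
So 2nε² ≥ ln(106/0.089) = 7.082558.
Hence n ≥ 7.082558/(2·0.164²) = 131.666.
The smallest integer n is 132.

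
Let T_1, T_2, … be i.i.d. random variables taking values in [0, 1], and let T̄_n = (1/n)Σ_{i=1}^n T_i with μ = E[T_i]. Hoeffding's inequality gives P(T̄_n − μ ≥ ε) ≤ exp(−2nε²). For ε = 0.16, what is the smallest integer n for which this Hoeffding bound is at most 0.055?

Require exp(−2nε²) ≤ 0.055, i.e. 2nε² ≥ ln(1/0.055) = 2.900422.
So n ≥ 2.900422 / (2·0.16²) = 56.649.
The smallest integer n is 57.

57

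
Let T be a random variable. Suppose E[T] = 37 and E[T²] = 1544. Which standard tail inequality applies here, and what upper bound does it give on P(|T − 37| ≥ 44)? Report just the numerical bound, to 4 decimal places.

The first two moments determine the variance, so Chebyshev's inequality is the sharpest standard bound available.
Var(T) = E[T²] − (E[T])² = 1544 − 1369 = 175.
Chebyshev's inequality: P(|T − μ| ≥ t) ≤ Var(T)/t² = 175/1936 = 0.0904.

0.0904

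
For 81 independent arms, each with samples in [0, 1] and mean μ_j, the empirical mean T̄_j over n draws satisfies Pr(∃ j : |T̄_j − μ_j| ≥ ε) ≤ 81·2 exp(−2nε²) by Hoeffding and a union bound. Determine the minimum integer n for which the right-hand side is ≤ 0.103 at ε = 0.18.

114

Need 2·81·exp(−2nε²) ≤ 0.103, i.e. exp(−2nε²) ≤ 0.103/162.
So 2nε² ≥ ln(162/0.103) = 7.360623.
Hence n ≥ 7.360623/(2·0.18²) = 113.590.
The smallest integer n is 114.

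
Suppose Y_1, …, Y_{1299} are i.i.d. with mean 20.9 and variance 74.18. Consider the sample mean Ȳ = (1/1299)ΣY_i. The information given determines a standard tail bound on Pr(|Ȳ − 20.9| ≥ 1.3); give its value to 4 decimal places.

0.0338

With mean and variance of each term known, Chebyshev's inequality bounds the deviation of the sum (or sample mean).
Var(Ȳ) = Var(Y_i)/n = 74.18/1299 = 0.057105.
Chebyshev: Pr(|Ȳ − 20.9| ≥ 1.3) ≤ Var(Ȳ)/(1.3)² = 74.18/(1299·1.3²) = 0.0338.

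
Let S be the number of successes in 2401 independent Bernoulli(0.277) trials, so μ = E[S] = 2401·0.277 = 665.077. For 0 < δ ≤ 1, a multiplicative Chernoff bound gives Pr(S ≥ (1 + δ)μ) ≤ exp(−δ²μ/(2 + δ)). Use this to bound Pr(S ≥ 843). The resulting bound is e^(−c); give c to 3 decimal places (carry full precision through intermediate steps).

Write 843 = (1 + δ)μ, so δ = 843/665.077 − 1 = 0.2675224…
Then the exponent is δ²μ/(2 + δ) = (843 − μ)² / (μ·(2 + δ)) = 20.991364.

20.991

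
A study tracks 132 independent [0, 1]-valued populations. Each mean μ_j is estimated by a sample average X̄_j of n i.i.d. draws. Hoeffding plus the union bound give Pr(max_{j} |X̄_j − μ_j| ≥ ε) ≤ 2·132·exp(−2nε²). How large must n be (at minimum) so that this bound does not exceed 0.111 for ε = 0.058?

1156

Need 2·132·exp(−2nε²) ≤ 0.111, i.e. exp(−2nε²) ≤ 0.111/264.
So 2nε² ≥ ln(264/0.111) = 7.774174.
Hence n ≥ 7.774174/(2·0.058²) = 1155.496.
The smallest integer n is 1156.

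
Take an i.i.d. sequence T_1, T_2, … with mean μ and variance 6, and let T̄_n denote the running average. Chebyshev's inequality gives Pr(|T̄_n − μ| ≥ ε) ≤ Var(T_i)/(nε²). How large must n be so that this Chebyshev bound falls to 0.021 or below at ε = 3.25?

Require 6/(n·3.25²) ≤ 0.021, i.e. n ≥ 6/(0.021·3.25²) = 27.050.
The smallest integer n is 28.

28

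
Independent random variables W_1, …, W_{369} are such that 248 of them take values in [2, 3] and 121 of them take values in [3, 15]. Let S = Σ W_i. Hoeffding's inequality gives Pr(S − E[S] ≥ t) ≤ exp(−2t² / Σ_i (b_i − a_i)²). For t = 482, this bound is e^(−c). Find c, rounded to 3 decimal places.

26.293

Σ(b_i − a_i)² = 248·1² + 121·12² = 17672.
c = 2t² / 17672 = 2·482² / 17672 = 26.2929.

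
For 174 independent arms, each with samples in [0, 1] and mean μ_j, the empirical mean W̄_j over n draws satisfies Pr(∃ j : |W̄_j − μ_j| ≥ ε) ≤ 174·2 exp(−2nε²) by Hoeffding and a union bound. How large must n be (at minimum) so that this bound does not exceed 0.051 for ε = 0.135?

Need 2·174·exp(−2nε²) ≤ 0.051, i.e. exp(−2nε²) ≤ 0.051/348.
So 2nε² ≥ ln(348/0.051) = 8.828132.
Hence n ≥ 8.828132/(2·0.135²) = 242.198.
The smallest integer n is 243.

243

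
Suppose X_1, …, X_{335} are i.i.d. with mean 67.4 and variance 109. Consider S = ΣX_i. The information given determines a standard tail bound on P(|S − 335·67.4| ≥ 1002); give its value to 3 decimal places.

0.036

With mean and variance of each term known, Chebyshev's inequality bounds the deviation of the sum (or sample mean).
Var(S) = n·Var(X_i) = 335·109 = 36515.
Chebyshev: P(|S − 335·67.4| ≥ 1002) ≤ Var(S)/1002² = 36515/1004004 = 0.0364.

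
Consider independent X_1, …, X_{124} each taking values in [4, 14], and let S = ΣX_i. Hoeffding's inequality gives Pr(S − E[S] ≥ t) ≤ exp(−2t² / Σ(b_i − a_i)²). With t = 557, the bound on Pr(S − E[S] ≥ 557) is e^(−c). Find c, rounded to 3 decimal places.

Σ(b_i − a_i)² = 124·(10)² = 12400.
c = 2t²/12400 = 2·557²/12400 = 50.0402.

50.040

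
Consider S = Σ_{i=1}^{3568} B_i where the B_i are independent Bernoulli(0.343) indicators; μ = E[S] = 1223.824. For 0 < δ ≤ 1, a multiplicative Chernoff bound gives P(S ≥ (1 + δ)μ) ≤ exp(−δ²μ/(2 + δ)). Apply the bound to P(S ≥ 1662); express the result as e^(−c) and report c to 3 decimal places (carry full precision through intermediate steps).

Write 1662 = (1 + δ)μ, so δ = 1662/1223.824 − 1 = 0.3580384…
Then the exponent is δ²μ/(2 + δ) = (1662 − μ)² / (μ·(2 + δ)) = 66.531503.

66.532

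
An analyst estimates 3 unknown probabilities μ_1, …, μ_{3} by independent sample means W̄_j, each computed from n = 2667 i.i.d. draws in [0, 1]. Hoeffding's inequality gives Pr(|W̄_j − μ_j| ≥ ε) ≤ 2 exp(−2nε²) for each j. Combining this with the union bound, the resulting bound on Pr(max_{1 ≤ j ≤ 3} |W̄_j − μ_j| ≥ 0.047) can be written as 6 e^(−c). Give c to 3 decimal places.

11.783

Union bound over the 3 events: Pr(max_{1 ≤ j ≤ 3} |W̄_j − μ_j| ≥ 0.047) ≤ 3·2·exp(−2nε²) = 6 exp(−2·2667·0.047²).
So c = 2·2667·0.047² = 11.7828.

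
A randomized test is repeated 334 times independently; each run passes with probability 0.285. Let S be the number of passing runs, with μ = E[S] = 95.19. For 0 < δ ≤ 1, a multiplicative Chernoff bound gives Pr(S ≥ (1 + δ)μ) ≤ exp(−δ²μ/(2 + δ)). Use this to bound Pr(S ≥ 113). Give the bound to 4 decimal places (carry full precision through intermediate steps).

Write 113 = (1 + δ)μ, so δ = 113/95.19 − 1 = 0.1870995…
Then the exponent is δ²μ/(2 + δ) = (113 − μ)² / (μ·(2 + δ)) = 1.523590.
Bound = exp(−1.523590) = 0.21793.

0.2179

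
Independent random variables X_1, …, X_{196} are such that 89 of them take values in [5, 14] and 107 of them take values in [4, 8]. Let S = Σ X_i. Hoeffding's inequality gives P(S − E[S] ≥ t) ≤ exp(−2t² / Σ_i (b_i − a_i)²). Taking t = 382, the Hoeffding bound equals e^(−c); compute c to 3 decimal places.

32.715

Σ(b_i − a_i)² = 89·9² + 107·4² = 8921.
c = 2t² / 8921 = 2·382² / 8921 = 32.7147.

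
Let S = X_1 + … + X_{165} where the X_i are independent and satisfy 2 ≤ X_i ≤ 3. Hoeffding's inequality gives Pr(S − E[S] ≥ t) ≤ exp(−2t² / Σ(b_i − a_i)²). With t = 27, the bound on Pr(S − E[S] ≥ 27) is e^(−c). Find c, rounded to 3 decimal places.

Σ(b_i − a_i)² = 165·(1)² = 165.
c = 2t²/165 = 2·27²/165 = 8.8364.

8.836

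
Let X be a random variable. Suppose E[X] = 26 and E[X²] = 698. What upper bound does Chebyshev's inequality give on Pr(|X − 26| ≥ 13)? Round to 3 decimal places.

Var(X) = E[X²] − (E[X])² = 698 − 676 = 22.
Chebyshev's inequality: Pr(|X − μ| ≥ t) ≤ Var(X)/t² = 22/169 = 0.1302.

0.130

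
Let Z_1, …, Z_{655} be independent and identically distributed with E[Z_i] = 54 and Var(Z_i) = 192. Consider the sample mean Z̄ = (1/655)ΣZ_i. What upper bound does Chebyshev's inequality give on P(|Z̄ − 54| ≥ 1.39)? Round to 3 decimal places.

0.152

Var(Z̄) = Var(Z_i)/n = 192/655 = 0.29313.
Chebyshev: P(|Z̄ − 54| ≥ 1.39) ≤ Var(Z̄)/(1.39)² = 192/(655·1.39²) = 0.1517.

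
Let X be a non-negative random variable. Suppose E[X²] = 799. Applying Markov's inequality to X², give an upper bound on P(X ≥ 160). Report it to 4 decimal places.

0.0312

Since X ≥ 0, the event {X ≥ 160} is the same as {X² ≥ 25600}.
Markov's inequality applied to X² gives P(X² ≥ 25600) ≤ E[X²]/25600 = 799/25600 = 0.0312.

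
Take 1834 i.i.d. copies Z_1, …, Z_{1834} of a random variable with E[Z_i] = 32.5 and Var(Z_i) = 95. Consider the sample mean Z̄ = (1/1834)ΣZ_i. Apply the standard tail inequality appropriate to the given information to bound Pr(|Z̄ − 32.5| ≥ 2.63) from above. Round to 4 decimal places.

0.0075

With mean and variance of each term known, Chebyshev's inequality bounds the deviation of the sum (or sample mean).
Var(Z̄) = Var(Z_i)/n = 95/1834 = 0.051799.
Chebyshev: Pr(|Z̄ − 32.5| ≥ 2.63) ≤ Var(Z̄)/(2.63)² = 95/(1834·2.63²) = 0.0075.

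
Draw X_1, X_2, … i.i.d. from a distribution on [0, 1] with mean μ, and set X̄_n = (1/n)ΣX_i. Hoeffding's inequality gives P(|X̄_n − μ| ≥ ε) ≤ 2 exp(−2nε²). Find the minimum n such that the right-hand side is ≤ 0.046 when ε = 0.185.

56

Require 2·exp(−2nε²) ≤ 0.046, i.e. 2nε² ≥ ln(2/0.046) = 3.772261.
So n ≥ 3.772261 / (2·0.185²) = 55.110.
The smallest integer n is 56.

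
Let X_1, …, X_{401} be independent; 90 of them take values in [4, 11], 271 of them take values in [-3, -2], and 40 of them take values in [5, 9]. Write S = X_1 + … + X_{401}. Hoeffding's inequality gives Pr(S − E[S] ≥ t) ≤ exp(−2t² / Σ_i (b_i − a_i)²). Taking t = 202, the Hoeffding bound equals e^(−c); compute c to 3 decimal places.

Σ(b_i − a_i)² = 90·7² + 271·1² + 40·4² = 5321.
c = 2t² / 5321 = 2·202² / 5321 = 15.3370.

15.337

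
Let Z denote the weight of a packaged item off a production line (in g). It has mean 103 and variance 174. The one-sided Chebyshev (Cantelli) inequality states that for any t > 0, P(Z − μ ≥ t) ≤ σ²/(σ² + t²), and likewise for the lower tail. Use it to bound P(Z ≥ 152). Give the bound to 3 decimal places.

Here σ² = 174 and t = 49, so σ² + t² = 2575.
Cantelli's bound: 174/2575 = 0.0676.

0.068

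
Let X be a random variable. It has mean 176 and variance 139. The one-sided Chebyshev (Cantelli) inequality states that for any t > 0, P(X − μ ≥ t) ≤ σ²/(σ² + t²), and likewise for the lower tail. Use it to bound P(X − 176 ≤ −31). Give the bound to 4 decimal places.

0.1264

Here σ² = 139 and t = 31, so σ² + t² = 1100.
Cantelli's bound: 139/1100 = 0.1264.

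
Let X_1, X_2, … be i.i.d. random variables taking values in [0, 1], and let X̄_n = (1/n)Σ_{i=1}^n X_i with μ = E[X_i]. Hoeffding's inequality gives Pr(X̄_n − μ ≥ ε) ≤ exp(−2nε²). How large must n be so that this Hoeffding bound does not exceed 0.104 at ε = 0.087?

Require exp(−2nε²) ≤ 0.104, i.e. 2nε² ≥ ln(1/0.104) = 2.263364.
So n ≥ 2.263364 / (2·0.087²) = 149.515.
The smallest integer n is 150.

150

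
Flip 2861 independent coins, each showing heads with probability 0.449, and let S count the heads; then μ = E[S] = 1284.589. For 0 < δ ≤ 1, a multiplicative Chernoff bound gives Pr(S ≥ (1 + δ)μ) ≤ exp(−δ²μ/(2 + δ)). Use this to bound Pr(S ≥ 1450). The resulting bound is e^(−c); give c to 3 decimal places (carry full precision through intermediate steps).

Write 1450 = (1 + δ)μ, so δ = 1450/1284.589 − 1 = 0.1287657…
Then the exponent is δ²μ/(2 + δ) = (1450 − μ)² / (μ·(2 + δ)) = 10.005452.

10.005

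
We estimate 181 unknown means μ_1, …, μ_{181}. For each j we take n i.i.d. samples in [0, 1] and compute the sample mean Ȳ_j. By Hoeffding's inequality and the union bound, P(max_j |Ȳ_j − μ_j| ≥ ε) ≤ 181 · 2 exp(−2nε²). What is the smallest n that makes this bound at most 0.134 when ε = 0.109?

Need 2·181·exp(−2nε²) ≤ 0.134, i.e. exp(−2nε²) ≤ 0.134/362.
So 2nε² ≥ ln(362/0.134) = 7.901560.
Hence n ≥ 7.901560/(2·0.109²) = 332.529.
The smallest integer n is 333.

333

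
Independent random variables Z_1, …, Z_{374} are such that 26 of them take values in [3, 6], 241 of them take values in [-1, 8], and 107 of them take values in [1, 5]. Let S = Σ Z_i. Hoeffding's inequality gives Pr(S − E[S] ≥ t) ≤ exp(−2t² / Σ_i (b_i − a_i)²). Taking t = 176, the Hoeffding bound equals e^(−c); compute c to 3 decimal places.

Σ(b_i − a_i)² = 26·3² + 241·9² + 107·4² = 21467.
c = 2t² / 21467 = 2·176² / 21467 = 2.8859.

2.886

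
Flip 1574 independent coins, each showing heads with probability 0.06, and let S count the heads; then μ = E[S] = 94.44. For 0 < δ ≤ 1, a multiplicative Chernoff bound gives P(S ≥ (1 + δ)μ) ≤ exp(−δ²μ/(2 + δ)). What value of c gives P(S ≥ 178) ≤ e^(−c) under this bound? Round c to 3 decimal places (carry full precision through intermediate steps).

25.629

Write 178 = (1 + δ)μ, so δ = 178/94.44 − 1 = 0.8847946…
Then the exponent is δ²μ/(2 + δ) = (178 − μ)² / (μ·(2 + δ)) = 25.628665.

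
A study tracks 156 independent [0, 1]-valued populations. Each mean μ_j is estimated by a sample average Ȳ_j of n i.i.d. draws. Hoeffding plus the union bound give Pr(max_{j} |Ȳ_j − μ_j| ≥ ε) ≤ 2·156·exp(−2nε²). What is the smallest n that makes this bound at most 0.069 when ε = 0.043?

2277

Need 2·156·exp(−2nε²) ≤ 0.069, i.e. exp(−2nε²) ≤ 0.069/312.
So 2nε² ≥ ln(312/0.069) = 8.416652.
Hence n ≥ 8.416652/(2·0.043²) = 2276.001.
The smallest integer n is 2277.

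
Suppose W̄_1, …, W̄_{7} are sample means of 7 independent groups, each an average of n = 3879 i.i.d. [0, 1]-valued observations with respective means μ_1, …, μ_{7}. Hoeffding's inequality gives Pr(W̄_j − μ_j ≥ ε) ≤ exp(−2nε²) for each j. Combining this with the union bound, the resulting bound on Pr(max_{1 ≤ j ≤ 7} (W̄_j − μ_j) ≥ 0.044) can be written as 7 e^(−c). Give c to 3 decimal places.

15.019

Union bound over the 7 events: Pr(max_{1 ≤ j ≤ 7} (W̄_j − μ_j) ≥ 0.044) ≤ 7·exp(−2nε²) = 7 exp(−2·3879·0.044²).
So c = 2·3879·0.044² = 15.0195.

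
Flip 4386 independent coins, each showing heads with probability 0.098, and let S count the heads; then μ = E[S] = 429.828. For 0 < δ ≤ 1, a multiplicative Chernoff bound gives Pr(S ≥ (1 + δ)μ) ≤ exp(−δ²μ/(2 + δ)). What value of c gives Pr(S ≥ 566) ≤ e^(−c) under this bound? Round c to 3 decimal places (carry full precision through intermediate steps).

Write 566 = (1 + δ)μ, so δ = 566/429.828 − 1 = 0.3168058…
Then the exponent is δ²μ/(2 + δ) = (566 − μ)² / (μ·(2 + δ)) = 18.620498.

18.620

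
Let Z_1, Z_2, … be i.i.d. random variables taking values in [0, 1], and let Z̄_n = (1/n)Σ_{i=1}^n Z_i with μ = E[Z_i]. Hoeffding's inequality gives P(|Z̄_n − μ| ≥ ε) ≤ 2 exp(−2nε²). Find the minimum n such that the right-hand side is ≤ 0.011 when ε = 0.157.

106

Require 2·exp(−2nε²) ≤ 0.011, i.e. 2nε² ≥ ln(2/0.011) = 5.203007.
So n ≥ 5.203007 / (2·0.157²) = 105.542.
The smallest integer n is 106.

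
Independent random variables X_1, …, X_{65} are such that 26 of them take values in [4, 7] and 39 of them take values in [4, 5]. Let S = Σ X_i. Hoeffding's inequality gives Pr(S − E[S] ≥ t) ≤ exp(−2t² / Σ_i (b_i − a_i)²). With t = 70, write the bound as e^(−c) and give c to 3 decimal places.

Σ(b_i − a_i)² = 26·3² + 39·1² = 273.
c = 2t² / 273 = 2·70² / 273 = 35.8974.

35.897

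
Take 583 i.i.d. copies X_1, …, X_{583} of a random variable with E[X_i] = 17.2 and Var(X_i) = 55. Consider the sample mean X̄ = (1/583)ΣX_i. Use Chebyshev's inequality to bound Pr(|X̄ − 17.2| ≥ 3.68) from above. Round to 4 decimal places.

0.0070

Var(X̄) = Var(X_i)/n = 55/583 = 0.09434.
Chebyshev: Pr(|X̄ − 17.2| ≥ 3.68) ≤ Var(X̄)/(3.68)² = 55/(583·3.68²) = 0.0070.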